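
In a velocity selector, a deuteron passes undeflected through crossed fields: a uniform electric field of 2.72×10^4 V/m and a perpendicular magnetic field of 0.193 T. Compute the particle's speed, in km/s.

v ≈ 141 km/s

For zero net force, qE = qvB, so v = E/B.
v = (2.72×10^4) / (0.193) = 1.41×10^5 m/s.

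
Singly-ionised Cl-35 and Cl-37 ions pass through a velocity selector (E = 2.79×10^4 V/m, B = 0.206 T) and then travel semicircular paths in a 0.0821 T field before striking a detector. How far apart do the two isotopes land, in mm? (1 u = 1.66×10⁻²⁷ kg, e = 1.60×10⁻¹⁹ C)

Both emerge at v = E/B₁ = 1.35×10^5 m/s.
r = mv/(qB₂), so r₁ = 0.5990 m and r₂ = 0.6333 m, giving Δr = 0.0342 m.
After a semicircle each ion lands a diameter 2r from the entry slit, so the separation is 2Δr = 0.0685 m.

Δd ≈ 68.5 mm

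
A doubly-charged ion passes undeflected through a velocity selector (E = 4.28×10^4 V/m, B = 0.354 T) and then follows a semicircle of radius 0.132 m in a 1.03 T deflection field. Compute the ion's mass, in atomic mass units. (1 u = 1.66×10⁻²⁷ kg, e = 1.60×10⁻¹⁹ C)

m ≈ 217 u

v = E/B₁ = 1.21×10^5 m/s.
From r = mv/(qB₂), m = qB₂r/v = (2×1.60×10^-19)(1.03)(0.132) / (1.21×10^5) = 3.60×10^-25 kg.
In atomic mass units: m = 3.60×10^-25 / 1.66×10^-27 = 217 u.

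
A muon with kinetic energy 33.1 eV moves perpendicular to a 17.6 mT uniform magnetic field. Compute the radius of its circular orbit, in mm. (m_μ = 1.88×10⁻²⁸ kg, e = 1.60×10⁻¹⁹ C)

Convert the energy: K = 33.1 eV = 5.30×10^-18 J.
v = √(2K/m) = √(2·5.30×10^-18/1.88×10^-28) = 2.37×10^5 m/s.
r = mv/(qB) = (1.88×10^-28)(2.37×10^5) / [(1×1.60×10^-19)(0.0176)] = 0.0158 m.

r ≈ 15.8 mm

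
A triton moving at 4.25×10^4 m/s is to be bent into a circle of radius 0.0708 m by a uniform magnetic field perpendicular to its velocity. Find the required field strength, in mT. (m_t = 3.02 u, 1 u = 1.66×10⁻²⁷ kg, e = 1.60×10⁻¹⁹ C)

qvB = mv²/r gives B = mv/(qr).
B = (5.01×10^-27)(4.25×10^4) / [(1×1.60×10^-19)(0.0708)] = 0.0188 T.

B ≈ 18.8 mT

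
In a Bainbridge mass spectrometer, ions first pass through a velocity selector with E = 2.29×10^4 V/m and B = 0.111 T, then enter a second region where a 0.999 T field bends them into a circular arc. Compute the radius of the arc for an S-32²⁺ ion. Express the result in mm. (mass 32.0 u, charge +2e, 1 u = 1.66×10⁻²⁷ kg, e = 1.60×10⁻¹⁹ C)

r ≈ 34.3 mm

The selector passes v = E/B = 2.29×10^4/0.111 = 2.06×10^5 m/s.
In the deflection region, r = mv/(qB₂) = (5.31×10^-26)(2.06×10^5) / [(2×1.60×10^-19)(0.999)] = 0.0343 m.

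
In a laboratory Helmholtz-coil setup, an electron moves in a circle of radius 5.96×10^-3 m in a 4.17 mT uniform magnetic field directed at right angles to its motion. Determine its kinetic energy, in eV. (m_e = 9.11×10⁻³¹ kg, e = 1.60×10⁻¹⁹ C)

K ≈ 54.2 eV

v = qBr/m = (1×1.60×10^-19)(4.17×10^-3)(5.96×10^-3) / (9.11×10^-31) = 4.36×10^6 m/s.
K = ½mv² = 0.5·(9.11×10^-31)·(4.36×10^6)² = 8.68×10^-18 J = 54.2 eV.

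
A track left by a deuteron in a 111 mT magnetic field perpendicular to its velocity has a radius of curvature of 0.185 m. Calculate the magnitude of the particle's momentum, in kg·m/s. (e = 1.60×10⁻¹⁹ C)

p ≈ 3.29×10^-21 kg·m/s

Since qvB = mv²/r, the momentum p = mv = qBr.
p = (1×1.60×10^-19)(0.111)(0.185) = 3.29×10^-21 kg·m/s.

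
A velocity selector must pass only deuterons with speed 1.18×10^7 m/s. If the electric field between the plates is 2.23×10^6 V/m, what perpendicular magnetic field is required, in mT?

B ≈ 189 mT

qE = qvB ⇒ B = E/v = (2.23×10^6) / (1.18×10^7) = 0.189 T.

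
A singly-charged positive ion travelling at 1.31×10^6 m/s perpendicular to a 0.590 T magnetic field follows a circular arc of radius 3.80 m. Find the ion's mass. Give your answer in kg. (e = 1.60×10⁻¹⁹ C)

qvB = mv²/r ⇒ m = qBr/v.
m = (1×1.60×10^-19)(0.590)(3.80) / (1.31×10^6) = 2.74×10^-25 kg.

m ≈ 2.74×10^-25 kg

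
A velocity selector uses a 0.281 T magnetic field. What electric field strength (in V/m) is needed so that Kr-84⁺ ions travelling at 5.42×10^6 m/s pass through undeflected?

qE = qvB ⇒ E = vB = (5.42×10^6)(0.281) = 1.52×10^6 V/m.

E ≈ 1.52×10^6 V/m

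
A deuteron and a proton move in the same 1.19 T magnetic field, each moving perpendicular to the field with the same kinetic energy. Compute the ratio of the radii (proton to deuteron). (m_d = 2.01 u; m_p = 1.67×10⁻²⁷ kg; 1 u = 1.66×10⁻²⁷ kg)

r = √(2mK)/(qB) ⇒ at equal K, r ∝ √m/q.
r_{proton}/r_{deuteron} = 0.707.

ratio ≈ 0.707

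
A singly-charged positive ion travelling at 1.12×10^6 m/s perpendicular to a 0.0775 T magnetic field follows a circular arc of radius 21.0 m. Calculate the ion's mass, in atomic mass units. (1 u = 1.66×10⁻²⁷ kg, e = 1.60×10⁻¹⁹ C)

m ≈ 140 u

qvB = mv²/r ⇒ m = qBr/v.
m = (1×1.60×10^-19)(0.0775)(21.0) / (1.12×10^6) = 2.32×10^-25 kg = 140 u.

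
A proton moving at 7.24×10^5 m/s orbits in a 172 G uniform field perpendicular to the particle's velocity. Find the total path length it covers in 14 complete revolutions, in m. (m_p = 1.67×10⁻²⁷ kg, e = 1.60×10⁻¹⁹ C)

L ≈ 38.6 m

r = mv/(qB) = 0.439 m, so one revolution covers 2πr = 2.76 m.
In 14 revolutions: L = 14·2πr = 38.6 m.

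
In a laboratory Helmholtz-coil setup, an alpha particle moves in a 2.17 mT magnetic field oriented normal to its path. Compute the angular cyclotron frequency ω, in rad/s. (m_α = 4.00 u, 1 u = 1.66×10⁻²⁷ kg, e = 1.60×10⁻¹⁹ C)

ω = qB/m = (2×1.60×10^-19)(2.17×10^-3) / (6.64×10^-27) = 1.05×10^5 rad/s.

ω ≈ 1.05×10^5 rad/s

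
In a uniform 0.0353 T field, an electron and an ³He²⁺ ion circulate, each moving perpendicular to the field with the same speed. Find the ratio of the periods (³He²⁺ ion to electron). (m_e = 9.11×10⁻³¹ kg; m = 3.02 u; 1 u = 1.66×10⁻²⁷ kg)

ratio ≈ 2750

T = 2πm/(qB) is independent of speed, so T₂/T₁ = (m₂/q₂)/(m₁/q₁).
T_{³He²⁺ ion}/T_{electron} = (5.01×10^-27/2e) / (9.11×10^-31/1e) = 2750.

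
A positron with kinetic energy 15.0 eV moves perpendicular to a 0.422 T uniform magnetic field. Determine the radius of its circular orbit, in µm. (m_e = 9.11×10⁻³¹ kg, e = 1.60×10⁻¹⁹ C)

r ≈ 31.0 µm

Convert the energy: K = 15.0 eV = 2.40×10^-18 J.
v = √(2K/m) = √(2·2.40×10^-18/9.11×10^-31) = 2.30×10^6 m/s.
r = mv/(qB) = (9.11×10^-31)(2.30×10^6) / [(1×1.60×10^-19)(0.422)] = 3.10×10^-5 m.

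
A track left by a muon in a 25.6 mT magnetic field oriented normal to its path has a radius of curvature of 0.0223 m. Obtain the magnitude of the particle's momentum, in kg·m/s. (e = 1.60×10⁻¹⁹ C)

Since qvB = mv²/r, the momentum p = mv = qBr.
p = (1×1.60×10^-19)(0.0256)(0.0223) = 9.13×10^-23 kg·m/s.

p ≈ 9.13×10^-23 kg·m/s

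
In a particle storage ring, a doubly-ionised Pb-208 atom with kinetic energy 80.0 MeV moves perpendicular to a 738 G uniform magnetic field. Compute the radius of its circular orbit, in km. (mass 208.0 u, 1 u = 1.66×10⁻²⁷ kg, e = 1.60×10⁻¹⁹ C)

r ≈ 0.126 km

Convert the energy: K = 80.0 MeV = 1.28×10^-11 J.
v = √(2K/m) = √(2·1.28×10^-11/3.45×10^-25) = 8.61×10^6 m/s.
r = mv/(qB) = (3.45×10^-25)(8.61×10^6) / [(2×1.60×10^-19)(0.0738)] = 126 m.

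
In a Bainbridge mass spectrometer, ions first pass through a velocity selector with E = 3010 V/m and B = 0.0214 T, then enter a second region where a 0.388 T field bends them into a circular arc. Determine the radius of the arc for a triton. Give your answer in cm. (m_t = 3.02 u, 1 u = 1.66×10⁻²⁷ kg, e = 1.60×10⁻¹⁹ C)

The selector passes v = E/B = 3010/0.0214 = 1.41×10^5 m/s.
In the deflection region, r = mv/(qB₂) = (5.01×10^-27)(1.41×10^5) / [(1×1.60×10^-19)(0.388)] = 0.0114 m.

r ≈ 1.14 cm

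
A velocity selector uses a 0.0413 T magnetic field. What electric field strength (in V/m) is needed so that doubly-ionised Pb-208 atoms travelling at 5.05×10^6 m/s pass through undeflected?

E ≈ 2.09×10^5 V/m

qE = qvB ⇒ E = vB = (5.05×10^6)(0.0413) = 2.09×10^5 V/m.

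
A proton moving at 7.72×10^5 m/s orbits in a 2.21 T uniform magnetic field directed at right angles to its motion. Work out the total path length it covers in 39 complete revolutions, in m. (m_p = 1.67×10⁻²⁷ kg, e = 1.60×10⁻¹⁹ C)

L ≈ 0.893 m

r = mv/(qB) = 3.65×10^-3 m, so one revolution covers 2πr = 0.0229 m.
In 39 revolutions: L = 39·2πr = 0.893 m.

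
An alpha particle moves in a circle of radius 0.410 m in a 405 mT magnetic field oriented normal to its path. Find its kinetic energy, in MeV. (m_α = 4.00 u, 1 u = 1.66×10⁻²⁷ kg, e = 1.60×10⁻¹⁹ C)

K ≈ 1.33 MeV

v = qBr/m = (2×1.60×10^-19)(0.405)(0.410) / (6.64×10^-27) = 8.00×10^6 m/s.
K = ½mv² = 0.5·(6.64×10^-27)·(8.00×10^6)² = 2.13×10^-13 J = 1.33 MeV.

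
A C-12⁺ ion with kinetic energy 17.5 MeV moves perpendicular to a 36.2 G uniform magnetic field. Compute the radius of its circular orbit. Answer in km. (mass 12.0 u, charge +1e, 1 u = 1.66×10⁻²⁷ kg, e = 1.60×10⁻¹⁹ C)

Convert the energy: K = 17.5 MeV = 2.80×10^-12 J.
v = √(2K/m) = √(2·2.80×10^-12/1.99×10^-26) = 1.68×10^7 m/s.
r = mv/(qB) = (1.99×10^-26)(1.68×10^7) / [(1×1.60×10^-19)(3.62×10^-3)] = 577 m.

r ≈ 0.577 km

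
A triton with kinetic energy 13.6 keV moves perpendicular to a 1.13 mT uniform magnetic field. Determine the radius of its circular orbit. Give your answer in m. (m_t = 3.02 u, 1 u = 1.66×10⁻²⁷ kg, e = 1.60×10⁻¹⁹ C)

Convert the energy: K = 13.6 keV = 2.18×10^-15 J.
v = √(2K/m) = √(2·2.18×10^-15/5.01×10^-27) = 9.32×10^5 m/s.
r = mv/(qB) = (5.01×10^-27)(9.32×10^5) / [(1×1.60×10^-19)(1.13×10^-3)] = 25.8 m.

r ≈ 25.8 m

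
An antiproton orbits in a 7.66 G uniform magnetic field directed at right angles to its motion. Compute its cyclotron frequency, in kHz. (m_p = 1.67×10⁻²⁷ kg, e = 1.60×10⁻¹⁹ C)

f = qB/(2πm) = (1×1.60×10^-19)(7.66×10^-4) / [2π(1.67×10^-27)] = 1.17×10^4 Hz.

f ≈ 11.7 kHz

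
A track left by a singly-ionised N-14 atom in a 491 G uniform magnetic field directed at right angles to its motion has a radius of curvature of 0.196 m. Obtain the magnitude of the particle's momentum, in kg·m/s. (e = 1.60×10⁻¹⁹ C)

Since qvB = mv²/r, the momentum p = mv = qBr.
p = (1×1.60×10^-19)(0.0491)(0.196) = 1.54×10^-21 kg·m/s.

p ≈ 1.54×10^-21 kg·m/s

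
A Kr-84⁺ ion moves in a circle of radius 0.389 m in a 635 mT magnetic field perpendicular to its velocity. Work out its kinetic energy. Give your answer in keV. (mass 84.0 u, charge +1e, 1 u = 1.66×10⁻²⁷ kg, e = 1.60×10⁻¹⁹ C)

K ≈ 35.0 keV

v = qBr/m = (1×1.60×10^-19)(0.635)(0.389) / (1.39×10^-25) = 2.83×10^5 m/s.
K = ½mv² = 0.5·(1.39×10^-25)·(2.83×10^5)² = 5.60×10^-15 J = 35.0 keV.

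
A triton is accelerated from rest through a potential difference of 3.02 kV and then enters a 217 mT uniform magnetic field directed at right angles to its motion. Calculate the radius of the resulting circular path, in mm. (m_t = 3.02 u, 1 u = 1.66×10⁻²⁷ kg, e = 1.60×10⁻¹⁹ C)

The kinetic energy gained is K = qV = (1×1.60×10^-19)(3020) = 4.83×10^-16 J.
v = √(2K/m) = 4.39×10^5 m/s.
r = mv/(qB) = (5.01×10^-27)(4.39×10^5) / [(1×1.60×10^-19)(0.217)] = 0.0634 m.

r ≈ 63.4 mm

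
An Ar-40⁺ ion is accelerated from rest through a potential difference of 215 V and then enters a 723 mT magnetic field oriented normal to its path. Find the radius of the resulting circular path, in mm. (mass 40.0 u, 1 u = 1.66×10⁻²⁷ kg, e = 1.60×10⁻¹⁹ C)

r ≈ 18.5 mm

The kinetic energy gained is K = qV = (1×1.60×10^-19)(215) = 3.44×10^-17 J.
v = √(2K/m) = 3.22×10^4 m/s.
r = mv/(qB) = (6.64×10^-26)(3.22×10^4) / [(1×1.60×10^-19)(0.723)] = 0.0185 m.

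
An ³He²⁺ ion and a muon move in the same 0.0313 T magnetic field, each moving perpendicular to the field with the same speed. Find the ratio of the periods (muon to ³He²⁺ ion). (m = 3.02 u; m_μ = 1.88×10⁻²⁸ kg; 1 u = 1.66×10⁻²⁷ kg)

ratio ≈ 0.0750

T = 2πm/(qB) is independent of speed, so T₂/T₁ = (m₂/q₂)/(m₁/q₁).
T_{muon}/T_{³He²⁺ ion} = (1.88×10^-28/1e) / (5.01×10^-27/2e) = 0.0750.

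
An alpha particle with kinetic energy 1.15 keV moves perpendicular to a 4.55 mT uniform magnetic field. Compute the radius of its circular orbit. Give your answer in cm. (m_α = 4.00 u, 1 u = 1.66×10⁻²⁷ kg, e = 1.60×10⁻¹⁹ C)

Convert the energy: K = 1.15 keV = 1.84×10^-16 J.
v = √(2K/m) = √(2·1.84×10^-16/6.64×10^-27) = 2.35×10^5 m/s.
r = mv/(qB) = (6.64×10^-27)(2.35×10^5) / [(2×1.60×10^-19)(4.55×10^-3)] = 1.07 m.

r ≈ 107 cm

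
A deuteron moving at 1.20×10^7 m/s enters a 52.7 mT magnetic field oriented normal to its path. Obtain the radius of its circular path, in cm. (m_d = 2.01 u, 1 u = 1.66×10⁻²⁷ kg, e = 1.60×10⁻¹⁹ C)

r ≈ 475 cm

The magnetic force provides the centripetal force: qvB = mv²/r, so r = mv/(qB).
r = (3.34×10^-27 kg)(1.20×10^7 m/s) / [(1×1.60×10^-19 C)(0.0527 T)] = 4.75 m.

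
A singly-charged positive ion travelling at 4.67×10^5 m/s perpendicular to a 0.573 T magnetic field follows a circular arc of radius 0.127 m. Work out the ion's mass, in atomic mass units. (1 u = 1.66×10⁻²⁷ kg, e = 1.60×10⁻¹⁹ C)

m ≈ 15.0 u

qvB = mv²/r ⇒ m = qBr/v.
m = (1×1.60×10^-19)(0.573)(0.127) / (4.67×10^5) = 2.49×10^-26 kg = 15.0 u.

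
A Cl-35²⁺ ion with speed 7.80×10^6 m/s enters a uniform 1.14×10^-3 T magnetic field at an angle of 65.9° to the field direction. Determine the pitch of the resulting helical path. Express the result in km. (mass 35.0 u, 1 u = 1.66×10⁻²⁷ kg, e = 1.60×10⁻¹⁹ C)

The velocity component along B is v∥ = v cos65.9° = 3.18×10^6 m/s.
The cyclotron period T = 2πm/(qB) = 1.00×10^-3 s is set by m, q, B alone.
Pitch = v∥·T = (3.18×10^6)(1.00×10^-3) = 3190 m.

pitch ≈ 3.19 km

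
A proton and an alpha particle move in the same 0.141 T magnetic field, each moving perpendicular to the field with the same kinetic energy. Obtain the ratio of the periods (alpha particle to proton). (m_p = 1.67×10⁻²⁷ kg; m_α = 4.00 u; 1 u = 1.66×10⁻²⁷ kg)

T = 2πm/(qB) is independent of speed, so T₂/T₁ = (m₂/q₂)/(m₁/q₁).
T_{alpha particle}/T_{proton} = (6.64×10^-27/2e) / (1.67×10^-27/1e) = 1.99.

ratio ≈ 1.99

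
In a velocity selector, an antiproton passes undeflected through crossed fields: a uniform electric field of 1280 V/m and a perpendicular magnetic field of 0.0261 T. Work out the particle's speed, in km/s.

For zero net force, qE = qvB, so v = E/B.
v = (1280) / (0.0261) = 4.90×10^4 m/s.

v ≈ 49.0 km/s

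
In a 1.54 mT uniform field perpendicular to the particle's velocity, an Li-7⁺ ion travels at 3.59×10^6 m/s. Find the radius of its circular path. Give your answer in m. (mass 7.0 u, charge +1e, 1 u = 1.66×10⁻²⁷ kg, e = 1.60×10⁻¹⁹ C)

The magnetic force provides the centripetal force: qvB = mv²/r, so r = mv/(qB).
r = (1.16×10^-26 kg)(3.59×10^6 m/s) / [(1×1.60×10^-19 C)(1.54×10^-3 T)] = 169 m.

r ≈ 169 m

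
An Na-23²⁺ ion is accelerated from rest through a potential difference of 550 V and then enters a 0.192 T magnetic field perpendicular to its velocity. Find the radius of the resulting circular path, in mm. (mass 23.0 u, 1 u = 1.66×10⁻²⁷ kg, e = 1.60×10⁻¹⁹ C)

The kinetic energy gained is K = qV = (2×1.60×10^-19)(550) = 1.76×10^-16 J.
v = √(2K/m) = 9.60×10^4 m/s.
r = mv/(qB) = (3.82×10^-26)(9.60×10^4) / [(2×1.60×10^-19)(0.192)] = 0.0597 m.

r ≈ 59.7 mm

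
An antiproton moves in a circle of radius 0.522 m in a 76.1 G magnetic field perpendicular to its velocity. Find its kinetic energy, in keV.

K ≈ 0.756 keV

v = qBr/m = (1×1.60×10^-19)(7.61×10^-3)(0.522) / (1.67×10^-27) = 3.81×10^5 m/s.
K = ½mv² = 0.5·(1.67×10^-27)·(3.81×10^5)² = 1.21×10^-16 J = 0.756 keV.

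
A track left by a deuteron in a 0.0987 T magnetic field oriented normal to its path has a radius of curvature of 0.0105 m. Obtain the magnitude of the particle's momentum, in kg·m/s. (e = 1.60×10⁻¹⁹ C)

p ≈ 1.66×10^-22 kg·m/s

Since qvB = mv²/r, the momentum p = mv = qBr.
p = (1×1.60×10^-19)(0.0987)(0.0105) = 1.66×10^-22 kg·m/s.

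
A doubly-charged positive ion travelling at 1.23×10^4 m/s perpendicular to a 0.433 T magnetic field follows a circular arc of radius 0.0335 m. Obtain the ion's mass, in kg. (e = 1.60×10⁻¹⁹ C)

m ≈ 3.77×10^-25 kg

qvB = mv²/r ⇒ m = qBr/v.
m = (2×1.60×10^-19)(0.433)(0.0335) / (1.23×10^4) = 3.77×10^-25 kg.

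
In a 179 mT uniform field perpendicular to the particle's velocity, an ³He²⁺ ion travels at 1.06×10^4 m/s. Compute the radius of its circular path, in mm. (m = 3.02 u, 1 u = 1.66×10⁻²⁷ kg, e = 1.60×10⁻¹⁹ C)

r ≈ 0.928 mm

The magnetic force provides the centripetal force: qvB = mv²/r, so r = mv/(qB).
r = (5.01×10^-27 kg)(1.06×10^4 m/s) / [(2×1.60×10^-19 C)(0.179 T)] = 9.28×10^-4 m.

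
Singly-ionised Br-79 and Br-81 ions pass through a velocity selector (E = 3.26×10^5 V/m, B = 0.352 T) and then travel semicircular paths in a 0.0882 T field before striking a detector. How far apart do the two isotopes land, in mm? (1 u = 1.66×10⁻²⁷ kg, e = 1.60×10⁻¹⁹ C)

Δd ≈ 436 mm

Both emerge at v = E/B₁ = 9.26×10^5 m/s.
r = mv/(qB₂), so r₁ = 8.606 m and r₂ = 8.824 m, giving Δr = 0.218 m.
After a semicircle each ion lands a diameter 2r from the entry slit, so the separation is 2Δr = 0.436 m.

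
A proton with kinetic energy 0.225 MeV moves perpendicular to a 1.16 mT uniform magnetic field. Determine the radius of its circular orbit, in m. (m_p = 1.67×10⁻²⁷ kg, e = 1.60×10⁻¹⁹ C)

Convert the energy: K = 0.225 MeV = 3.60×10^-14 J.
v = √(2K/m) = √(2·3.60×10^-14/1.67×10^-27) = 6.57×10^6 m/s.
r = mv/(qB) = (1.67×10^-27)(6.57×10^6) / [(1×1.60×10^-19)(1.16×10^-3)] = 59.1 m.

r ≈ 59.1 m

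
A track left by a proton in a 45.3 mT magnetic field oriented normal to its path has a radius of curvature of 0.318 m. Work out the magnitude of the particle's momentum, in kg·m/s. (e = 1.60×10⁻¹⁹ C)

p ≈ 2.30×10^-21 kg·m/s

Since qvB = mv²/r, the momentum p = mv = qBr.
p = (1×1.60×10^-19)(0.0453)(0.318) = 2.30×10^-21 kg·m/s.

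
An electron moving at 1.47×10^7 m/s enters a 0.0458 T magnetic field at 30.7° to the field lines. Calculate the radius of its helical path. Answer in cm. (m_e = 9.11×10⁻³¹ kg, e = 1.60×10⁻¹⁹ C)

r ≈ 0.0933 cm

Only the perpendicular component v⊥ = v sin30.7° = 7.50×10^6 m/s is bent by the field.
r = m v⊥ /(qB) = (9.11×10^-31)(7.50×10^6) / [(1×1.60×10^-19)(0.0458)] = 9.33×10^-4 m.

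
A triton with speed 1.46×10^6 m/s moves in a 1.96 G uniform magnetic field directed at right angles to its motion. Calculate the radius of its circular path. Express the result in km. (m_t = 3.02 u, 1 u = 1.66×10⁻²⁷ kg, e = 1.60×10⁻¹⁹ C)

r ≈ 0.233 km

The magnetic force provides the centripetal force: qvB = mv²/r, so r = mv/(qB).
r = (5.01×10^-27 kg)(1.46×10^6 m/s) / [(1×1.60×10^-19 C)(1.96×10^-4 T)] = 233 m.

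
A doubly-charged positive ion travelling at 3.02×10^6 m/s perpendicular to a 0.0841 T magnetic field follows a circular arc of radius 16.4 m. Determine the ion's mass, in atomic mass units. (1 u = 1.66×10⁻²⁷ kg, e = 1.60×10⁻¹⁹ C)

qvB = mv²/r ⇒ m = qBr/v.
m = (2×1.60×10^-19)(0.0841)(16.4) / (3.02×10^6) = 1.46×10^-25 kg = 88.0 u.

m ≈ 88.0 u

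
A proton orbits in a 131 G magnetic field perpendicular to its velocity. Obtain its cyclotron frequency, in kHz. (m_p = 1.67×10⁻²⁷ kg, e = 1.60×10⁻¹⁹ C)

f = qB/(2πm) = (1×1.60×10^-19)(0.0131) / [2π(1.67×10^-27)] = 2.00×10^5 Hz.

f ≈ 200 kHz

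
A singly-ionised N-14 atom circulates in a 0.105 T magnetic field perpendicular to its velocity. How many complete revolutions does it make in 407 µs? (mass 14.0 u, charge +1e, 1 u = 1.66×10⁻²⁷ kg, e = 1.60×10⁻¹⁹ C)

T = 2πm/(qB) = 2π(2.324×10^-26) / [(1×1.60×10^-19)(0.105)] = 8.6917×10^-6 s.
N = t/T = 4.07×10^-4 / 8.6917×10^-6 ≈ 46.83, so 46 complete revolutions.

N = 46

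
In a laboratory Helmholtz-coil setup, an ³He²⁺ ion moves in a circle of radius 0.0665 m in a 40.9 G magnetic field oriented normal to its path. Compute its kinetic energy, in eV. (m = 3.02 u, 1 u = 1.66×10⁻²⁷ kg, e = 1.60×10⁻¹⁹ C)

K ≈ 4.72 eV

v = qBr/m = (2×1.60×10^-19)(4.09×10^-3)(0.0665) / (5.01×10^-27) = 1.74×10^4 m/s.
K = ½mv² = 0.5·(5.01×10^-27)·(1.74×10^4)² = 7.56×10^-19 J = 4.72 eV.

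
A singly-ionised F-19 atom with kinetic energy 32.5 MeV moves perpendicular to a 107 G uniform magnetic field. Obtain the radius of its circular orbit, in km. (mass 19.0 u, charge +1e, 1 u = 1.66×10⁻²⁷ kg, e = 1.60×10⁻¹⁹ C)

Convert the energy: K = 32.5 MeV = 5.20×10^-12 J.
v = √(2K/m) = √(2·5.20×10^-12/3.15×10^-26) = 1.82×10^7 m/s.
r = mv/(qB) = (3.15×10^-26)(1.82×10^7) / [(1×1.60×10^-19)(0.0107)] = 335 m.

r ≈ 0.335 km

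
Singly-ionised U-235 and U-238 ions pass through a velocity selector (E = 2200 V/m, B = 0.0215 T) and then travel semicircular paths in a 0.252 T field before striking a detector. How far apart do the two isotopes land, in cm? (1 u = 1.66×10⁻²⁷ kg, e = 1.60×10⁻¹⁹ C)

Both emerge at v = E/B₁ = 1.02×10^5 m/s.
r = mv/(qB₂), so r₁ = 0.99001 m and r₂ = 1.0026 m, giving Δr = 0.0126 m.
After a semicircle each ion lands a diameter 2r from the entry slit, so the separation is 2Δr = 0.0253 m.

Δd ≈ 2.53 cm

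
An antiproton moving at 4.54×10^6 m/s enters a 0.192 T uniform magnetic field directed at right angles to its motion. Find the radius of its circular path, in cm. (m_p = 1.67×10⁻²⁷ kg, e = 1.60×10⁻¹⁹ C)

The magnetic force provides the centripetal force: qvB = mv²/r, so r = mv/(qB).
r = (1.67×10^-27 kg)(4.54×10^6 m/s) / [(1×1.60×10^-19 C)(0.192 T)] = 0.247 m.

r ≈ 24.7 cm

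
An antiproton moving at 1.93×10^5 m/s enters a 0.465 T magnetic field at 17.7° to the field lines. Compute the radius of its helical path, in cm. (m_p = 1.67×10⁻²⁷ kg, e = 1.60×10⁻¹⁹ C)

Only the perpendicular component v⊥ = v sin17.7° = 5.87×10^4 m/s is bent by the field.
r = m v⊥ /(qB) = (1.67×10^-27)(5.87×10^4) / [(1×1.60×10^-19)(0.465)] = 1.32×10^-3 m.

r ≈ 0.132 cm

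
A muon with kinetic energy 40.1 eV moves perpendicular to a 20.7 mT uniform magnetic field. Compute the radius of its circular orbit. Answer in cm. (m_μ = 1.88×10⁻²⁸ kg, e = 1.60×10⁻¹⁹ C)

r ≈ 1.48 cm

Convert the energy: K = 40.1 eV = 6.42×10^-18 J.
v = √(2K/m) = √(2·6.42×10^-18/1.88×10^-28) = 2.61×10^5 m/s.
r = mv/(qB) = (1.88×10^-28)(2.61×10^5) / [(1×1.60×10^-19)(0.0207)] = 0.0148 m.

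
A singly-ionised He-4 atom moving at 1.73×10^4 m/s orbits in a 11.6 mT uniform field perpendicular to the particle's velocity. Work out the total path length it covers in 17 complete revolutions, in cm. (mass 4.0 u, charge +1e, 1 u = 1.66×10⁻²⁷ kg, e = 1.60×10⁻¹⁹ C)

L ≈ 661 cm

r = mv/(qB) = 0.0619 m, so one revolution covers 2πr = 0.389 m.
In 17 revolutions: L = 17·2πr = 6.61 m.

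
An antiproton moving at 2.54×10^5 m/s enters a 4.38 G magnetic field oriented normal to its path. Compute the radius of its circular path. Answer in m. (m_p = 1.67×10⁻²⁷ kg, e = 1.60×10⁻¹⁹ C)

The magnetic force provides the centripetal force: qvB = mv²/r, so r = mv/(qB).
r = (1.67×10^-27 kg)(2.54×10^5 m/s) / [(1×1.60×10^-19 C)(4.38×10^-4 T)] = 6.05 m.

r ≈ 6.05 m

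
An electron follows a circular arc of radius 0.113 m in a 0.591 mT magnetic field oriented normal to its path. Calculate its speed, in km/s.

v ≈ 11700 km/s

From qvB = mv²/r, v = qBr/m.
v = (1×1.60×10^-19)(5.91×10^-4)(0.113) / (9.11×10^-31) = 1.17×10^7 m/s.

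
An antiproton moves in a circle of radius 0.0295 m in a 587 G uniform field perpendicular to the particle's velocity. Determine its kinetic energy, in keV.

v = qBr/m = (1×1.60×10^-19)(0.0587)(0.0295) / (1.67×10^-27) = 1.66×10^5 m/s.
K = ½mv² = 0.5·(1.67×10^-27)·(1.66×10^5)² = 2.30×10^-17 J = 0.144 keV.

K ≈ 0.144 keV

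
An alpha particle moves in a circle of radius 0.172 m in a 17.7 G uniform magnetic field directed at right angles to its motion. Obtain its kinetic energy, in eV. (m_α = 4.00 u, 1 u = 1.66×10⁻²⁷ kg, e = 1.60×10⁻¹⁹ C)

K ≈ 4.47 eV

v = qBr/m = (2×1.60×10^-19)(1.77×10^-3)(0.172) / (6.64×10^-27) = 1.47×10^4 m/s.
K = ½mv² = 0.5·(6.64×10^-27)·(1.47×10^4)² = 7.15×10^-19 J = 4.47 eV.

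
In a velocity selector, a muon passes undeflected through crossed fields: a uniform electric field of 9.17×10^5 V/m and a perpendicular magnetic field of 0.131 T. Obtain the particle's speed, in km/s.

For zero net force, qE = qvB, so v = E/B.
v = (9.17×10^5) / (0.131) = 7.00×10^6 m/s.

v ≈ 7000 km/s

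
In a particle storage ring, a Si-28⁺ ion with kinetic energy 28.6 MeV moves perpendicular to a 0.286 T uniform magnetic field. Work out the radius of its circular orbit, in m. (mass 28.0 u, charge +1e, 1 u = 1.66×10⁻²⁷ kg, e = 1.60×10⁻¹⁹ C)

Convert the energy: K = 28.6 MeV = 4.58×10^-12 J.
v = √(2K/m) = √(2·4.58×10^-12/4.65×10^-26) = 1.40×10^7 m/s.
r = mv/(qB) = (4.65×10^-26)(1.40×10^7) / [(1×1.60×10^-19)(0.286)] = 14.3 m.

r ≈ 14.3 m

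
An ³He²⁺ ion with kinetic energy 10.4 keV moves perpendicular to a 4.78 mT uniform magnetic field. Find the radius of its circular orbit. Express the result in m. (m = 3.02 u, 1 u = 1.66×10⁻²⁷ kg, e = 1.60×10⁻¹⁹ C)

Convert the energy: K = 10.4 keV = 1.66×10^-15 J.
v = √(2K/m) = √(2·1.66×10^-15/5.01×10^-27) = 8.15×10^5 m/s.
r = mv/(qB) = (5.01×10^-27)(8.15×10^5) / [(2×1.60×10^-19)(4.78×10^-3)] = 2.67 m.

r ≈ 2.67 m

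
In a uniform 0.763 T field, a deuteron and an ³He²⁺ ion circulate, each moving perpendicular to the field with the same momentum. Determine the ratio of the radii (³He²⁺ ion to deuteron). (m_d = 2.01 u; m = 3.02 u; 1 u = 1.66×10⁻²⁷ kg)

r = p/(qB) ⇒ at equal p, r ∝ 1/q.
r_{³He²⁺ ion}/r_{deuteron} = 0.500.

ratio ≈ 0.500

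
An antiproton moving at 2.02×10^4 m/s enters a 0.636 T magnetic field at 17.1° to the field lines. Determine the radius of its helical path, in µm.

r ≈ 97.5 µm

Only the perpendicular component v⊥ = v sin17.1° = 5940 m/s is bent by the field.
r = m v⊥ /(qB) = (1.67×10^-27)(5940) / [(1×1.60×10^-19)(0.636)] = 9.75×10^-5 m.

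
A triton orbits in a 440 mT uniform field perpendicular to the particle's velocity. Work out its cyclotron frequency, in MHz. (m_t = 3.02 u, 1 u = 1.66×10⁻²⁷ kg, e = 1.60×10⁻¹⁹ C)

f = qB/(2πm) = (1×1.60×10^-19)(0.440) / [2π(5.01×10^-27)] = 2.24×10^6 Hz.

f ≈ 2.24 MHz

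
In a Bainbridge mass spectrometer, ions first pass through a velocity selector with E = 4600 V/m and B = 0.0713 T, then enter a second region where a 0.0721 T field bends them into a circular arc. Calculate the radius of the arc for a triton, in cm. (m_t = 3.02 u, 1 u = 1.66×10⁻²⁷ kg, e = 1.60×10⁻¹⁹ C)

r ≈ 2.80 cm

The selector passes v = E/B = 4600/0.0713 = 6.45×10^4 m/s.
In the deflection region, r = mv/(qB₂) = (5.01×10^-27)(6.45×10^4) / [(1×1.60×10^-19)(0.0721)] = 0.0280 m.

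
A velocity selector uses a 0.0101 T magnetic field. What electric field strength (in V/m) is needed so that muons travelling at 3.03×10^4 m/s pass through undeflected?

E ≈ 306 V/m

qE = qvB ⇒ E = vB = (3.03×10^4)(0.0101) = 306 V/m.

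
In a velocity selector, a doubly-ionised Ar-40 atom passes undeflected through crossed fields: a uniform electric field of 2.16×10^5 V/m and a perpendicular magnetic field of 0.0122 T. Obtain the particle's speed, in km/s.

v ≈ 17700 km/s

For zero net force, qE = qvB, so v = E/B.
v = (2.16×10^5) / (0.0122) = 1.77×10^7 m/s.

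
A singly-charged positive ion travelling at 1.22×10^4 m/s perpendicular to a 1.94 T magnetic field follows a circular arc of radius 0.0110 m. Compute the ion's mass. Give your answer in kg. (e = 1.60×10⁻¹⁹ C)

qvB = mv²/r ⇒ m = qBr/v.
m = (1×1.60×10^-19)(1.94)(0.0110) / (1.22×10^4) = 2.80×10^-25 kg.

m ≈ 2.80×10^-25 kg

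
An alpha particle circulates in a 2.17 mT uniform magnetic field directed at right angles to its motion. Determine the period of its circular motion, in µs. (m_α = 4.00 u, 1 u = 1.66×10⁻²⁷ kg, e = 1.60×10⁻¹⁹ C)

T ≈ 60.1 µs

The cyclotron period is independent of speed: T = 2πm/(qB).
T = 2π(6.64×10^-27) / [(2×1.60×10^-19)(2.17×10^-3)] = 6.01×10^-5 s.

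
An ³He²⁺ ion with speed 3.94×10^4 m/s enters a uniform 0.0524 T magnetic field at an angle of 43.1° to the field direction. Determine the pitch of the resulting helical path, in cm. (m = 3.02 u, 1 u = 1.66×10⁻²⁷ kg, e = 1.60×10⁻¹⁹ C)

The velocity component along B is v∥ = v cos43.1° = 2.88×10^4 m/s.
The cyclotron period T = 2πm/(qB) = 1.88×10^-6 s is set by m, q, B alone.
Pitch = v∥·T = (2.88×10^4)(1.88×10^-6) = 0.0540 m.

pitch ≈ 5.40 cm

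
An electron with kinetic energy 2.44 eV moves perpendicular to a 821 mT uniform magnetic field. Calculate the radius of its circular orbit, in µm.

r ≈ 6.42 µm

Convert the energy: K = 2.44 eV = 3.90×10^-19 J.
v = √(2K/m) = √(2·3.90×10^-19/9.11×10^-31) = 9.26×10^5 m/s.
r = mv/(qB) = (9.11×10^-31)(9.26×10^5) / [(1×1.60×10^-19)(0.821)] = 6.42×10^-6 m.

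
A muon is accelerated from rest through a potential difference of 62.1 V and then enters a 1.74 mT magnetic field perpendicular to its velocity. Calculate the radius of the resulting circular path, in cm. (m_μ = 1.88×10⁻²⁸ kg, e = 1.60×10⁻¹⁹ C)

r ≈ 22.0 cm

The kinetic energy gained is K = qV = (1×1.60×10^-19)(62.1) = 9.94×10^-18 J.
v = √(2K/m) = 3.25×10^5 m/s.
r = mv/(qB) = (1.88×10^-28)(3.25×10^5) / [(1×1.60×10^-19)(1.74×10^-3)] = 0.220 m.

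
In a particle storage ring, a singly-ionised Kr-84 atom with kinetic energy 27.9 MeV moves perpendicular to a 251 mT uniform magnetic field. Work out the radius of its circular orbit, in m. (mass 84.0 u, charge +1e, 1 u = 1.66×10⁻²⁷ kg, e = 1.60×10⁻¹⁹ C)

r ≈ 27.8 m

Convert the energy: K = 27.9 MeV = 4.46×10^-12 J.
v = √(2K/m) = √(2·4.46×10^-12/1.39×10^-25) = 8.00×10^6 m/s.
r = mv/(qB) = (1.39×10^-25)(8.00×10^6) / [(1×1.60×10^-19)(0.251)] = 27.8 m.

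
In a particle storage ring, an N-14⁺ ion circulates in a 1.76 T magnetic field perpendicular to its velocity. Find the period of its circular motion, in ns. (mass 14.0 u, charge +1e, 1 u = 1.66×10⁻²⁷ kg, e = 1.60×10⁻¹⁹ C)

The cyclotron period is independent of speed: T = 2πm/(qB).
T = 2π(2.32×10^-26) / [(1×1.60×10^-19)(1.76)] = 5.19×10^-7 s.

T ≈ 519 ns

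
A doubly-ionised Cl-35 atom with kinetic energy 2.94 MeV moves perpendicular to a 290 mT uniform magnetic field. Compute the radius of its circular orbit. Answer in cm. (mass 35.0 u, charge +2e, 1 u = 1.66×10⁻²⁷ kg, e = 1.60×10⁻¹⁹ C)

Convert the energy: K = 2.94 MeV = 4.70×10^-13 J.
v = √(2K/m) = √(2·4.70×10^-13/5.81×10^-26) = 4.02×10^6 m/s.
r = mv/(qB) = (5.81×10^-26)(4.02×10^6) / [(2×1.60×10^-19)(0.290)] = 2.52 m.

r ≈ 252 cm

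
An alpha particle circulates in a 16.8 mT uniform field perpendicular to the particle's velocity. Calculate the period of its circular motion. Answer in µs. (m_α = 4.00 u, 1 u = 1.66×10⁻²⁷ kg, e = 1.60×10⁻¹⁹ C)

T ≈ 7.76 µs

The cyclotron period is independent of speed: T = 2πm/(qB).
T = 2π(6.64×10^-27) / [(2×1.60×10^-19)(0.0168)] = 7.76×10^-6 s.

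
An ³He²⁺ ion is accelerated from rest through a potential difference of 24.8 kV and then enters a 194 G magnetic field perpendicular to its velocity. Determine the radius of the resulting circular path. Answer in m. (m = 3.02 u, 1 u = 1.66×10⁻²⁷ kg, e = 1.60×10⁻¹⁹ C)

The kinetic energy gained is K = qV = (2×1.60×10^-19)(2.48×10^4) = 7.94×10^-15 J.
v = √(2K/m) = 1.78×10^6 m/s.
r = mv/(qB) = (5.01×10^-27)(1.78×10^6) / [(2×1.60×10^-19)(0.0194)] = 1.44 m.

r ≈ 1.44 m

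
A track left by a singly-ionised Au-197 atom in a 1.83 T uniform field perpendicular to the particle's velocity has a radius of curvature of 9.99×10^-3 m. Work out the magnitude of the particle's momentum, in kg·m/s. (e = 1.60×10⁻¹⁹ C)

p ≈ 2.93×10^-21 kg·m/s

Since qvB = mv²/r, the momentum p = mv = qBr.
p = (1×1.60×10^-19)(1.83)(9.99×10^-3) = 2.93×10^-21 kg·m/s.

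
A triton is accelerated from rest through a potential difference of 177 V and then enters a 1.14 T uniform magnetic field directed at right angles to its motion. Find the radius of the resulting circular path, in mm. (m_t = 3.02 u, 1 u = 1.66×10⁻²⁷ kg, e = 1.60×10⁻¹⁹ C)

The kinetic energy gained is K = qV = (1×1.60×10^-19)(177) = 2.83×10^-17 J.
v = √(2K/m) = 1.06×10^5 m/s.
r = mv/(qB) = (5.01×10^-27)(1.06×10^5) / [(1×1.60×10^-19)(1.14)] = 2.92×10^-3 m.

r ≈ 2.92 mm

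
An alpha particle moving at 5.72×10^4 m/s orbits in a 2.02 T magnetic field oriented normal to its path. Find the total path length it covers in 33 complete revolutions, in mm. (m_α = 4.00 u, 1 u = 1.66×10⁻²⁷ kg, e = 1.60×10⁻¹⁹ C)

r = mv/(qB) = 5.88×10^-4 m, so one revolution covers 2πr = 3.69×10^-3 m.
In 33 revolutions: L = 33·2πr = 0.122 m.

L ≈ 122 mm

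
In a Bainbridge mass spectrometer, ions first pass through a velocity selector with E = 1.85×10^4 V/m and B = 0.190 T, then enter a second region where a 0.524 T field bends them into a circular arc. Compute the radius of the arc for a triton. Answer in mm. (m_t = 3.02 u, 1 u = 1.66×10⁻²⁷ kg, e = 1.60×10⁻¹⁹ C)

r ≈ 5.82 mm

The selector passes v = E/B = 1.85×10^4/0.190 = 9.74×10^4 m/s.
In the deflection region, r = mv/(qB₂) = (5.01×10^-27)(9.74×10^4) / [(1×1.60×10^-19)(0.524)] = 5.82×10^-3 m.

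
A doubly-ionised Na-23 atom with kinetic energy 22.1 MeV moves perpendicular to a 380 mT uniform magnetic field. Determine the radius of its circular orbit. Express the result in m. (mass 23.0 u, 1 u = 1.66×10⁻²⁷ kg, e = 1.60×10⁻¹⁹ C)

Convert the energy: K = 22.1 MeV = 3.54×10^-12 J.
v = √(2K/m) = √(2·3.54×10^-12/3.82×10^-26) = 1.36×10^7 m/s.
r = mv/(qB) = (3.82×10^-26)(1.36×10^7) / [(2×1.60×10^-19)(0.380)] = 4.27 m.

r ≈ 4.27 m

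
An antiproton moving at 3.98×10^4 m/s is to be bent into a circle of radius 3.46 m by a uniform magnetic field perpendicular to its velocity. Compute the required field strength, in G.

qvB = mv²/r gives B = mv/(qr).
B = (1.67×10^-27)(3.98×10^4) / [(1×1.60×10^-19)(3.46)] = 1.20×10^-4 T.

B ≈ 1.20 G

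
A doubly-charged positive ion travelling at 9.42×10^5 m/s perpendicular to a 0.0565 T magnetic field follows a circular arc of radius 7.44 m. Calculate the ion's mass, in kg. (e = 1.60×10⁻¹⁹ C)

m ≈ 1.43×10^-25 kg

qvB = mv²/r ⇒ m = qBr/v.
m = (2×1.60×10^-19)(0.0565)(7.44) / (9.42×10^5) = 1.43×10^-25 kg.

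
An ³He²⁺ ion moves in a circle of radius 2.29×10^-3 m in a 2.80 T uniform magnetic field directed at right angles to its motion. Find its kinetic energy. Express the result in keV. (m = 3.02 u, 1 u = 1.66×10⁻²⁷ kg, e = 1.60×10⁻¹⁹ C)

v = qBr/m = (2×1.60×10^-19)(2.80)(2.29×10^-3) / (5.01×10^-27) = 4.09×10^5 m/s.
K = ½mv² = 0.5·(5.01×10^-27)·(4.09×10^5)² = 4.20×10^-16 J = 2.62 keV.

K ≈ 2.62 keV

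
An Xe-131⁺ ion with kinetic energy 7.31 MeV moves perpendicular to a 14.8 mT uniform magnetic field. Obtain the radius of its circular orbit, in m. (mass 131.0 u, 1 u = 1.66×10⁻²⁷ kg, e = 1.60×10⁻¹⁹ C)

r ≈ 301 m

Convert the energy: K = 7.31 MeV = 1.17×10^-12 J.
v = √(2K/m) = √(2·1.17×10^-12/2.17×10^-25) = 3.28×10^6 m/s.
r = mv/(qB) = (2.17×10^-25)(3.28×10^6) / [(1×1.60×10^-19)(0.0148)] = 301 m.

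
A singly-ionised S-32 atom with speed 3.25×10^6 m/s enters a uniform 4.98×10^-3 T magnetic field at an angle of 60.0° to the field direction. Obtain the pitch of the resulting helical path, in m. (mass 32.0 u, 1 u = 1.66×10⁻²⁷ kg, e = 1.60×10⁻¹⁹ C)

pitch ≈ 681 m

The velocity component along B is v∥ = v cos60.0° = 1.63×10^6 m/s.
The cyclotron period T = 2πm/(qB) = 4.19×10^-4 s is set by m, q, B alone.
Pitch = v∥·T = (1.63×10^6)(4.19×10^-4) = 681 m.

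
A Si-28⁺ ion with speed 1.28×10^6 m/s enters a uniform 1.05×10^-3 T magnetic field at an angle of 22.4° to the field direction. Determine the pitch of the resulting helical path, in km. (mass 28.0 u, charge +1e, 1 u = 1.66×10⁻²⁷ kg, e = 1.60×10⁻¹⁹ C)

The velocity component along B is v∥ = v cos22.4° = 1.18×10^6 m/s.
The cyclotron period T = 2πm/(qB) = 1.74×10^-3 s is set by m, q, B alone.
Pitch = v∥·T = (1.18×10^6)(1.74×10^-3) = 2060 m.

pitch ≈ 2.06 km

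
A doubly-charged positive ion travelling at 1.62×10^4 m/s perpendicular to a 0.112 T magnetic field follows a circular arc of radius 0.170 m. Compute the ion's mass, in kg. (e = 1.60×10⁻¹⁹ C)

qvB = mv²/r ⇒ m = qBr/v.
m = (2×1.60×10^-19)(0.112)(0.170) / (1.62×10^4) = 3.76×10^-25 kg.

m ≈ 3.76×10^-25 kg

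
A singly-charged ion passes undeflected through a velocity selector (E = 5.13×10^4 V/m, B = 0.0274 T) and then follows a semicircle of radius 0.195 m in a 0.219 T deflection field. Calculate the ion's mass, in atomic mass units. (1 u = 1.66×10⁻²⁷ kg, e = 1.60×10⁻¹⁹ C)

m ≈ 2.20 u

v = E/B₁ = 1.87×10^6 m/s.
From r = mv/(qB₂), m = qB₂r/v = (1×1.60×10^-19)(0.219)(0.195) / (1.87×10^6) = 3.65×10^-27 kg.
In atomic mass units: m = 3.65×10^-27 / 1.66×10^-27 = 2.20 u.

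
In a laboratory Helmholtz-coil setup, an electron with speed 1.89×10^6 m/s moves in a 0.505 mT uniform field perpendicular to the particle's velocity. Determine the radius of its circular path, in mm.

The magnetic force provides the centripetal force: qvB = mv²/r, so r = mv/(qB).
r = (9.11×10^-31 kg)(1.89×10^6 m/s) / [(1×1.60×10^-19 C)(5.05×10^-4 T)] = 0.0213 m.

r ≈ 21.3 mm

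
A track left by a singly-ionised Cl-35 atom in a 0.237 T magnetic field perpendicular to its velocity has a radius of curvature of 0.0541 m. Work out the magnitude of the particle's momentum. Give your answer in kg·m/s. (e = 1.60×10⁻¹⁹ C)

Since qvB = mv²/r, the momentum p = mv = qBr.
p = (1×1.60×10^-19)(0.237)(0.0541) = 2.05×10^-21 kg·m/s.

p ≈ 2.05×10^-21 kg·m/s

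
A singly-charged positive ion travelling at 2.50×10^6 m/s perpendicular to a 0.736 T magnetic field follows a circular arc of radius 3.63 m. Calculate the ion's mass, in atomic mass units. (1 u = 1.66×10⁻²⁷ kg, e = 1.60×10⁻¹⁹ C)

qvB = mv²/r ⇒ m = qBr/v.
m = (1×1.60×10^-19)(0.736)(3.63) / (2.50×10^6) = 1.71×10^-25 kg = 103 u.

m ≈ 103 u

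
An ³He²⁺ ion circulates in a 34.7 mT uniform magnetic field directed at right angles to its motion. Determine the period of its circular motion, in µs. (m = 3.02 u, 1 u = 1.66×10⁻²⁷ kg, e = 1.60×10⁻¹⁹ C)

The cyclotron period is independent of speed: T = 2πm/(qB).
T = 2π(5.01×10^-27) / [(2×1.60×10^-19)(0.0347)] = 2.84×10^-6 s.

T ≈ 2.84 µs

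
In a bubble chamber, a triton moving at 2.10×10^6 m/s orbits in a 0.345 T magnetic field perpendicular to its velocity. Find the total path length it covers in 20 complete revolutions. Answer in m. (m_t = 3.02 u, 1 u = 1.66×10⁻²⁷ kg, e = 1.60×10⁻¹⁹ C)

r = mv/(qB) = 0.191 m, so one revolution covers 2πr = 1.20 m.
In 20 revolutions: L = 20·2πr = 24.0 m.

L ≈ 24.0 m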